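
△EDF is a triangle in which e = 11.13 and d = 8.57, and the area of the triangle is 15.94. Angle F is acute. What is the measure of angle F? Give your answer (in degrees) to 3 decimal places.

From area = ½·e·d·sin F, we get sin F = 2·area/(e·d) ≈ 0.33423.
Taking the acute solution, ∠F ≈ 19.53°.

∠F ≈ 19.526°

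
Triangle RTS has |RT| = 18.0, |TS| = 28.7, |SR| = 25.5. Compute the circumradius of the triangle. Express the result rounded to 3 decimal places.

By the law of cosines, cos R = (|SR|² + |RT|² − |TS|²) / (2·|SR|·|RT|) ≈ 0.16401, so ∠R ≈ 80.56°.
Circumradius = |TS|/(2 sin R) ≈ 14.547.

14.547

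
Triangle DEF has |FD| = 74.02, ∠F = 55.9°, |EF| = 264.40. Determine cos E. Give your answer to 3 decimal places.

cos E ≈ 0.964

By the law of cosines, |DE|² = |EF|² + |FD|² − 2·|EF|·|FD|·cos F = 53442, so |DE| ≈ 231.18.
Law of cosines again: cos E = (|DE|² + |EF|² − |FD|²)/(2·|DE|·|EF|) ≈ 0.96421, so ∠E ≈ 15.38°.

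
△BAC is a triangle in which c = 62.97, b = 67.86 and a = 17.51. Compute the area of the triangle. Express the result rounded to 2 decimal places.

Semiperimeter s = (67.86 + 17.51 + 62.97)/2 = 74.17.
Heron's formula: area = √(74.17·6.31·56.66·11.2) ≈ 544.97.

area ≈ 544.97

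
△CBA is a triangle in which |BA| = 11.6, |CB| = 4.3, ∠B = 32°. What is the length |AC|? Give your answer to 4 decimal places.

By the law of cosines, |AC|² = |CB|² + |BA|² − 2·|CB|·|BA|·cos B = 68.449, so |AC| ≈ 8.2734.

8.2734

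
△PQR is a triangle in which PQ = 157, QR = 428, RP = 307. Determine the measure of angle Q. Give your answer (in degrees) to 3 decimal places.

∠Q ≈ 32.310°

By the law of cosines, cos Q = (PQ² + QR² − RP²) / (2·PQ·QR) ≈ 0.84517, so ∠Q ≈ 32.31°.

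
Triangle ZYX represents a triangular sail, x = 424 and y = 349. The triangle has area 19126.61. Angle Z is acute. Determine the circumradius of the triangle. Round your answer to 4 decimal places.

From area = ½·y·x·sin Z, we get sin Z = 2·area/(y·x) ≈ 0.25851.
Taking the acute solution, ∠Z ≈ 14.98°.
Law of cosines then gives z ≈ 125.24.
Circumradius = z/(2 sin Z) ≈ 242.23.

242.2327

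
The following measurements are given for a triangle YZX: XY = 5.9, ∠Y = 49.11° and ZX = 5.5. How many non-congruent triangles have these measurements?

XY·sin Y = 5.9·sin(49.11°) ≈ 4.46.
Since XY sin Y < ZX < XY (4.46 < 5.5 < 5.9), two triangles exist.

2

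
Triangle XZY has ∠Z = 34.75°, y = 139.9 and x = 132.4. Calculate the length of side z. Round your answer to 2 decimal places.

By the law of cosines, z² = y² + x² − 2·y·x·cos Z = 6663.4, so z ≈ 81.63.

81.63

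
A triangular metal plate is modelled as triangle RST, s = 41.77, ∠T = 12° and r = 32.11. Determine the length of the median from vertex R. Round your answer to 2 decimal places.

By the law of cosines, t² = r² + s² − 2·r·s·cos T = 151.93, so t ≈ 12.326.
Median from R: ½√(2·s² + 2·t² − r²) ≈ 26.279.

m_R ≈ 26.28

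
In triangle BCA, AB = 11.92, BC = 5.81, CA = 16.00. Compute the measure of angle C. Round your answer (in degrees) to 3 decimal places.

By the law of cosines, cos C = (BC² + CA² − AB²) / (2·BC·CA) ≈ 0.79426, so ∠C ≈ 37.41°.

37.414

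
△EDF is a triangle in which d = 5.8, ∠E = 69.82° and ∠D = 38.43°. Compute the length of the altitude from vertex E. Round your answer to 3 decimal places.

h_E ≈ 5.508

The third angle is ∠F = 180° − ∠E − ∠D = 71.75°.
Law of sines: e = d·sin E/sin D ≈ 8.7586.
Law of sines: f = d·sin F/sin D ≈ 8.862.
Area = ½·d·e·sin F ≈ 24.122.
The altitude from E has length 2·area/e ≈ 5.5083.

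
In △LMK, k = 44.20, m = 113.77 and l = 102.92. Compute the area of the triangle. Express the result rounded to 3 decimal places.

Semiperimeter s = (102.92 + 113.77 + 44.2)/2 = 130.44.
Heron's formula: area = √(130.44·27.525·16.675·86.245) ≈ 2272.4.

2272.361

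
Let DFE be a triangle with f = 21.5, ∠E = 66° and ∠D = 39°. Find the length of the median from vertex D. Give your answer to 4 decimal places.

The third angle is ∠F = 180° − ∠E − ∠D = 75.00°.
Law of sines: d = f·sin D/sin F ≈ 14.008.
Law of sines: e = f·sin E/sin F ≈ 20.334.
Median from D: ½√(2·f² + 2·e² − d²) ≈ 19.718.

19.7182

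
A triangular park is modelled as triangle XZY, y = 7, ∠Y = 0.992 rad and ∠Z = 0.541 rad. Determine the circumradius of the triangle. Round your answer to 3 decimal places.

The third angle is ∠X = π − ∠Z − ∠Y = 1.609 rad.
Law of sines: x = y·sin X/sin Y ≈ 8.356.
Law of sines: z = y·sin Z/sin Y ≈ 4.3064.
Circumradius = y/(2 sin Y) ≈ 4.181.

4.181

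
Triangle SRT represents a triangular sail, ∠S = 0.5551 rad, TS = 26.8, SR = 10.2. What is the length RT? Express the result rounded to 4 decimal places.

18.9117

By the law of cosines, RT² = TS² + SR² − 2·TS·SR·cos S = 357.65, so RT ≈ 18.912.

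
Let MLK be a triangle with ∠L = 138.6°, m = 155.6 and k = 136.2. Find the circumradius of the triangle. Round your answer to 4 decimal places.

R ≈ 206.4447

By the law of cosines, l² = k² + m² − 2·k·m·cos L = 74556, so l ≈ 273.05.
Area = ½·k·m·sin L ≈ 7007.5.
Circumradius = l/(2 sin L) ≈ 206.44.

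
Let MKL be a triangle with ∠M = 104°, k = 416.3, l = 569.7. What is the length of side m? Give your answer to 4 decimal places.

782.6973

By the law of cosines, m² = k² + l² − 2·k·l·cos M = 6.1262e+05, so m ≈ 782.7.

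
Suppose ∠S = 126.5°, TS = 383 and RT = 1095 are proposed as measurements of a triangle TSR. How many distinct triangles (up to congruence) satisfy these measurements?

TS·sin S = 383·sin(126.5°) ≈ 307.9.
Since ∠S is not acute, a triangle exists only if RT > TS; here RT > TS, so there is exactly one triangle.

1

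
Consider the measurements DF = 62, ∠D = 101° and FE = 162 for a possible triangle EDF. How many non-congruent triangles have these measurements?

DF·sin D = 62·sin(101°) ≈ 60.86.
Since ∠D is not acute, a triangle exists only if FE > DF; here FE > DF, so there is exactly one triangle.

1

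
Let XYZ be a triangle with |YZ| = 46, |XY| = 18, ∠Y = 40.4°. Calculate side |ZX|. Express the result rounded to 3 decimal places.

34.335

By the law of cosines, |ZX|² = |XY|² + |YZ|² − 2·|XY|·|YZ|·cos Y = 1178.9, so |ZX| ≈ 34.335.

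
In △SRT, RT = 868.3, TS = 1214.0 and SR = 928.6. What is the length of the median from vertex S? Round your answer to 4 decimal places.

989.7276

Median from S: ½√(2·TS² + 2·SR² − RT²) ≈ 989.73.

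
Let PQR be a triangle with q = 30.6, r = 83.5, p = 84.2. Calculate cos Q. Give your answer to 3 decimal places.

cos Q ≈ 0.933

By the law of cosines, cos Q = (r² + p² − q²) / (2·r·p) ≈ 0.93344, so ∠Q ≈ 21.02°.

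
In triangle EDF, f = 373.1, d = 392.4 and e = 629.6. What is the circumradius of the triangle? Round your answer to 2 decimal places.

R ≈ 336.39

By the law of cosines, cos E = (d² + f² − e²) / (2·d·f) ≈ -0.35250, so ∠E ≈ 110.64°.
Circumradius = e/(2 sin E) ≈ 336.39.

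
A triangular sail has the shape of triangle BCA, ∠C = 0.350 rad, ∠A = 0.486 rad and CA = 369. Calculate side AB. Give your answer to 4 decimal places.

The third angle is ∠B = π − ∠C − ∠A = 2.306 rad.
Law of sines: AB = CA·sin C/sin B ≈ 170.53.

170.5322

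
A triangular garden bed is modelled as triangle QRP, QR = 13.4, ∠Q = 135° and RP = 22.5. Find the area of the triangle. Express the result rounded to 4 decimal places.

Law of sines: sin P = QR·sin Q/RP ≈ 0.42112.
Since RP ≥ QR, only the acute value applies: ∠P ≈ 24.91°.
Then ∠R = 180° − ∠Q − ∠P ≈ 20.09°.
Law of sines gives PQ = RP·sin R/sin Q ≈ 10.932.
Area = ½·RP·QR·sin R ≈ 51.793.

51.7933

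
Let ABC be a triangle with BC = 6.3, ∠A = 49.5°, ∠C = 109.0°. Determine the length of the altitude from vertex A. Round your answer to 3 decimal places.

The third angle is ∠B = 180° − ∠C − ∠A = 21.50°.
Law of sines: CA = BC·sin B/sin A ≈ 3.0365.
Law of sines: AB = BC·sin C/sin A ≈ 7.8337.
Area = ½·BC·CA·sin C ≈ 9.0438.
The altitude from A has length 2·area/BC ≈ 2.871.

2.871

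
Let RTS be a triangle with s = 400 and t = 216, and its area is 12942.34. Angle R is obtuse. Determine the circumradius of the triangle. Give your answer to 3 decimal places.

From area = ½·t·s·sin R, we get sin R = 2·area/(t·s) ≈ 0.29959.
Taking the obtuse solution, ∠R ≈ 162.57°.
Law of cosines then gives r ≈ 609.52.
Circumradius = r/(2 sin R) ≈ 1017.3.

1017.259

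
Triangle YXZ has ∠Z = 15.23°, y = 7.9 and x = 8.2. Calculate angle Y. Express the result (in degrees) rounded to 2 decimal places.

74.45

By the law of cosines, z² = y² + x² − 2·y·x·cos Z = 4.6403, so z ≈ 2.1541.
Law of cosines again: cos Y = (x² + z² − y²)/(2·x·z) ≈ 0.26807, so ∠Y ≈ 74.45°.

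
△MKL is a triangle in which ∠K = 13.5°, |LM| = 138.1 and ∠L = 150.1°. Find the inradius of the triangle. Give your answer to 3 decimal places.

The third angle is ∠M = 180° − ∠K − ∠L = 16.40°.
Law of sines: |KL| = |LM|·sin M/sin K ≈ 167.03.
Law of sines: |MK| = |LM|·sin L/sin K ≈ 294.89.
Area = ½·|LM|·|KL|·sin L ≈ 5749.1.
Semiperimeter s = (167.03+138.1+294.89)/2 = 300.01.
Inradius = area/s = 5749.1/300.01 ≈ 19.163.

r ≈ 19.163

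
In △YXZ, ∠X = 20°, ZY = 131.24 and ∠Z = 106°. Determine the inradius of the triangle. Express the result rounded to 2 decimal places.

The third angle is ∠Y = 180° − ∠X − ∠Z = 54.00°.
Law of sines: XZ = ZY·sin Y/sin X ≈ 310.44.
Law of sines: YX = ZY·sin Z/sin X ≈ 368.86.
Area = ½·ZY·XZ·sin Z ≈ 19582.
Semiperimeter s = (310.44+131.24+368.86)/2 = 405.27.
Inradius = area/s = 19582/405.27 ≈ 48.318.

r ≈ 48.32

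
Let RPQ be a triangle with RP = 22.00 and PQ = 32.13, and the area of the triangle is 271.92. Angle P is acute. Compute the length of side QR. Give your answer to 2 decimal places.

From area = ½·RP·PQ·sin P, we get sin P = 2·area/(RP·PQ) ≈ 0.76937.
Taking the acute solution, ∠P ≈ 50.30°.
Law of cosines then gives QR ≈ 24.764.

24.76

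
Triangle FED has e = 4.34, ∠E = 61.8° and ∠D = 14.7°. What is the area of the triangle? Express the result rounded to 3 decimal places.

2.637

The third angle is ∠F = 180° − ∠E − ∠D = 103.50°.
Law of sines: f = e·sin F/sin E ≈ 4.7885.
Law of sines: d = e·sin D/sin E ≈ 1.2496.
Area = ½·e·f·sin D ≈ 2.6368.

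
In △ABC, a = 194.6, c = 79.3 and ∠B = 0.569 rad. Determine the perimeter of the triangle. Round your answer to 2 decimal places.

By the law of cosines, b² = c² + a² − 2·c·a·cos B = 18157, so b ≈ 134.75.
Semiperimeter s = (194.6+134.75+79.3)/2 = 204.32.
Perimeter = 194.6 + 134.75 + 79.3 = 408.65.

408.65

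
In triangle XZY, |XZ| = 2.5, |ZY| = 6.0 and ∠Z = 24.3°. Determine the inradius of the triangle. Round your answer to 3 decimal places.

By the law of cosines, |YX|² = |XZ|² + |ZY|² − 2·|XZ|·|ZY|·cos Z = 14.908, so |YX| ≈ 3.8611.
Area = ½·|XZ|·|ZY|·sin Z ≈ 3.0864.
Semiperimeter s = (6+3.8611+2.5)/2 = 6.1805.
Inradius = area/s = 3.0864/6.1805 ≈ 0.49937.

r ≈ 0.499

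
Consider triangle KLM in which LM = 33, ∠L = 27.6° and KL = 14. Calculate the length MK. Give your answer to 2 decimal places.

21.59

By the law of cosines, MK² = KL² + LM² − 2·KL·LM·cos L = 466.15, so MK ≈ 21.59.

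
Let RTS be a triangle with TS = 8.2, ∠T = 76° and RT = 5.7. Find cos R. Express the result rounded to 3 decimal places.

0.423

By the law of cosines, SR² = RT² + TS² − 2·RT·TS·cos T = 77.115, so SR ≈ 8.7815.
Law of cosines again: cos R = (SR² + RT² − TS²)/(2·SR·RT) ≈ 0.42319, so ∠R ≈ 64.96°.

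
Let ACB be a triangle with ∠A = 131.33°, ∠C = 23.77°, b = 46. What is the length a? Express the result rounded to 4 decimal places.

82.0411

The third angle is ∠B = 180° − ∠A − ∠C = 24.90°.
Law of sines: a = b·sin A/sin B ≈ 82.041.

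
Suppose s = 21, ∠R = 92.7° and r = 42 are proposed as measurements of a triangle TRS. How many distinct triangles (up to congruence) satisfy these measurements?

s·sin R = 21·sin(92.7°) ≈ 20.98.
Since ∠R is not acute, a triangle exists only if r > s; here r > s, so there is exactly one triangle.

1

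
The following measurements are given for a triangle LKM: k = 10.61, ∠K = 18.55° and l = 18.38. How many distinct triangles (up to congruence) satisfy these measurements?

l·sin K = 18.38·sin(18.55°) ≈ 5.847.
Since l sin K < k < l (5.847 < 10.61 < 18.38), two triangles exist.

2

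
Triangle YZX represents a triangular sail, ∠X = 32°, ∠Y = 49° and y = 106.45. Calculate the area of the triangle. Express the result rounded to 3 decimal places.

area ≈ 3929.263

The third angle is ∠Z = 180° − ∠X − ∠Y = 99.00°.
Law of sines: z = y·sin Z/sin Y ≈ 139.31.
Law of sines: x = y·sin X/sin Y ≈ 74.744.
Area = ½·y·z·sin X ≈ 3929.3.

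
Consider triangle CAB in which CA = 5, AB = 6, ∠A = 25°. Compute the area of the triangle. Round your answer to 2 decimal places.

area ≈ 6.34

Area = ½·CA·AB·sin A ≈ 6.3393.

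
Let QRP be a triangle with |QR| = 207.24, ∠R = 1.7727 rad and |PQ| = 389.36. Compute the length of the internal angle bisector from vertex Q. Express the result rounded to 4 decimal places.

t_Q ≈ 248.0649

Law of sines: sin P = |QR|·sin R/|PQ| ≈ 0.52145.
Since |PQ| ≥ |QR|, only the acute value applies: ∠P ≈ 0.5485 rad.
Then ∠Q = π − ∠R − ∠P ≈ 0.8203 rad.
Law of sines gives |RP| = |PQ|·sin Q/sin R ≈ 290.68.
The bisector from Q has length 2·|PQ|·|QR|·cos(∠Q/2)/(|PQ|+|QR|) ≈ 248.06.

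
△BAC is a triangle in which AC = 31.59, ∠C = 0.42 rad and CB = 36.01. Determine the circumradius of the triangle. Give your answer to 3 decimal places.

By the law of cosines, BA² = AC² + CB² − 2·AC·CB·cos C = 217.27, so BA ≈ 14.74.
Area = ½·AC·CB·sin C ≈ 231.93.
Circumradius = BA/(2 sin C) ≈ 18.074.

R ≈ 18.074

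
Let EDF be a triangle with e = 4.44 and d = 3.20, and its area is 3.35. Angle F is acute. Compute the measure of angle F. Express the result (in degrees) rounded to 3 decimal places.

From area = ½·e·d·sin F, we get sin F = 2·area/(e·d) ≈ 0.47157.
Taking the acute solution, ∠F ≈ 28.14°.

28.136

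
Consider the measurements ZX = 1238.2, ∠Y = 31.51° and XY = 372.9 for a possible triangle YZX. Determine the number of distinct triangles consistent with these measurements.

1

XY·sin Y = 372.9·sin(31.51°) ≈ 194.9.
Since ZX ≥ XY, exactly one triangle exists.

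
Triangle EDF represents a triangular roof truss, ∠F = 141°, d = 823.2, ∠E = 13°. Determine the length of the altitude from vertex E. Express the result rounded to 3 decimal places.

The third angle is ∠D = 180° − ∠F − ∠E = 26.00°.
Law of sines: e = d·sin E/sin D ≈ 422.43.
Law of sines: f = d·sin F/sin D ≈ 1181.8.
Area = ½·d·e·sin F ≈ 1.0942e+05.
The altitude from E has length 2·area/e ≈ 518.06.

h_E ≈ 518.057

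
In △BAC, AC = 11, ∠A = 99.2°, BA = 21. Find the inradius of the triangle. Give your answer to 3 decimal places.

By the law of cosines, CB² = BA² + AC² − 2·BA·AC·cos A = 635.87, so CB ≈ 25.216.
Area = ½·BA·AC·sin A ≈ 114.01.
Semiperimeter s = (11+25.216+21)/2 = 28.608.
Inradius = area/s = 114.01/28.608 ≈ 3.9854.

3.985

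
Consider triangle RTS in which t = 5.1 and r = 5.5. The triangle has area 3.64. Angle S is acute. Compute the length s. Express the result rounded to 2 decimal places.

1.44

From area = ½·r·t·sin S, we get sin S = 2·area/(r·t) ≈ 0.25954.
Taking the acute solution, ∠S ≈ 15.04°.
Law of cosines then gives s ≈ 1.443.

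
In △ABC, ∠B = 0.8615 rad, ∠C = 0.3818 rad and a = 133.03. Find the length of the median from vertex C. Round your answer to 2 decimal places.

m_C ≈ 117.67

The third angle is ∠A = π − ∠B − ∠C = 1.8983 rad.
Law of sines: b = a·sin B/sin A ≈ 106.61.
Law of sines: c = a·sin C/sin A ≈ 52.348.
Median from C: ½√(2·a² + 2·b² − c²) ≈ 117.67.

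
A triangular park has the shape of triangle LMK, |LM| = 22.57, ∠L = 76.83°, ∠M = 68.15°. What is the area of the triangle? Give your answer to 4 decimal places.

area ≈ 401.1191

The third angle is ∠K = 180° − ∠L − ∠M = 35.02°.
Law of sines: |MK| = |LM|·sin L/sin K ≈ 38.296.
Law of sines: |KL| = |LM|·sin M/sin K ≈ 36.505.
Area = ½·|LM|·|MK|·sin M ≈ 401.12.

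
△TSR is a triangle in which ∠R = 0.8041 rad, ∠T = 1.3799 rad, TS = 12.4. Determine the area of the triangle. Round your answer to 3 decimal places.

The third angle is ∠S = π − ∠R − ∠T = 0.9576 rad.
Law of sines: SR = TS·sin T/sin R ≈ 16.905.
Law of sines: RT = TS·sin S/sin R ≈ 14.08.
Area = ½·TS·SR·sin S ≈ 85.713.

85.713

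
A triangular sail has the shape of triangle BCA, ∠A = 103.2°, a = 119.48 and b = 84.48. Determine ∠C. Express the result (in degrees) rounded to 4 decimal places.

∠C ≈ 33.2978°

Law of sines: sin B = b·sin A/a ≈ 0.68838.
Since a ≥ b, only the acute value applies: ∠B ≈ 43.50°.
Then ∠C = 180° − ∠A − ∠B ≈ 33.30°.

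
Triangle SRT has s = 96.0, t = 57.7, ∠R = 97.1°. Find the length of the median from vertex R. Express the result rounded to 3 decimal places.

m_R ≈ 52.858

By the law of cosines, r² = t² + s² − 2·t·s·cos R = 13915, so r ≈ 117.96.
Median from R: ½√(2·t² + 2·s² − r²) ≈ 52.858.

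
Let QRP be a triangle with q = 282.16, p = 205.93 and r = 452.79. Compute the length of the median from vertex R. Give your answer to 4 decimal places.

Median from R: ½√(2·p² + 2·q² − r²) ≈ 98.773.

98.7726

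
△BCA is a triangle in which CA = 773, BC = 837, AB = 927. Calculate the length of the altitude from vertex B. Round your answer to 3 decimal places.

Semiperimeter s = (773 + 927 + 837)/2 = 1268.5.
Heron's formula: area = √(1268.5·495.5·341.5·431.5) ≈ 3.0434e+05.
The altitude from B has length 2·area/CA ≈ 787.41.

h_B ≈ 787.414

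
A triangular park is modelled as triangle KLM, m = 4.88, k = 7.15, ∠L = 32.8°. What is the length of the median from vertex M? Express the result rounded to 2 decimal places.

m_M ≈ 5.27

By the law of cosines, l² = m² + k² − 2·m·k·cos L = 16.279, so l ≈ 4.0347.
Median from M: ½√(2·k² + 2·l² − m²) ≈ 5.2675.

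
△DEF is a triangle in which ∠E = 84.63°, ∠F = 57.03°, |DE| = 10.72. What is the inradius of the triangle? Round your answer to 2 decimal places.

r ≈ 2.70

The third angle is ∠D = 180° − ∠E − ∠F = 38.34°.
Law of sines: |EF| = |DE|·sin D/sin F ≈ 7.9264.
Law of sines: |FD| = |DE|·sin E/sin F ≈ 12.722.
Area = ½·|DE|·|EF|·sin E ≈ 42.299.
Semiperimeter s = (7.9264+12.722+10.72)/2 = 15.684.
Inradius = area/s = 42.299/15.684 ≈ 2.6969.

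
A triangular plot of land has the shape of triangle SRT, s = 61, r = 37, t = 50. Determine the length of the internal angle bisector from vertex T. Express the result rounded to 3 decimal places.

By the law of cosines, cos T = (s² + r² − t²) / (2·s·r) ≈ 0.57377, so ∠T ≈ 54.99°.
The bisector from T has length 2·s·r·cos(∠T/2)/(s+r) ≈ 40.859.

t_T ≈ 40.859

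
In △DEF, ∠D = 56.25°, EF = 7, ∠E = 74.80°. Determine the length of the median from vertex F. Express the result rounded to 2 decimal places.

The third angle is ∠F = 180° − ∠D − ∠E = 48.95°.
Law of sines: FD = EF·sin E/sin D ≈ 8.1243.
Law of sines: DE = EF·sin F/sin D ≈ 6.3489.
Median from F: ½√(2·EF² + 2·FD² − DE²) ≈ 6.8866.

6.89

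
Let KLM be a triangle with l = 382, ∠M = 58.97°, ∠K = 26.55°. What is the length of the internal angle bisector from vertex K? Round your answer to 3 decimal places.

The third angle is ∠L = 180° − ∠M − ∠K = 94.48°.
Law of sines: k = l·sin K/sin L ≈ 171.27.
Law of sines: m = l·sin M/sin L ≈ 328.34.
The bisector from K has length 2·l·m·cos(∠K/2)/(l+m) ≈ 343.71.

t_K ≈ 343.706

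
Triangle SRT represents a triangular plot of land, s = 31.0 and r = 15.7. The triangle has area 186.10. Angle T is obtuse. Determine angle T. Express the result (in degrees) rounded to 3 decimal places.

∠T ≈ 130.116°

From area = ½·s·r·sin T, we get sin T = 2·area/(s·r) ≈ 0.76474.
Taking the obtuse solution, ∠T ≈ 130.12°.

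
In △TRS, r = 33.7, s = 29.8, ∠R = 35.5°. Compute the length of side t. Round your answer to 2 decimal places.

53.18

Law of sines: sin S = s·sin R/r ≈ 0.51350.
Since r ≥ s, only the acute value applies: ∠S ≈ 30.90°.
Then ∠T = 180° − ∠R − ∠S ≈ 113.60°.
Law of sines gives t = r·sin T/sin R ≈ 53.178.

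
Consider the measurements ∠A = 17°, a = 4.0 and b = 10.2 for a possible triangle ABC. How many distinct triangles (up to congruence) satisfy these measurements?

b·sin A = 10.2·sin(17°) ≈ 2.982.
Since b sin A < a < b (2.982 < 4.0 < 10.2), two triangles exist.

2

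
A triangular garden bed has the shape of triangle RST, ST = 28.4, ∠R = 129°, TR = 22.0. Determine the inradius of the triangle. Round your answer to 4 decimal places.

Law of sines: sin S = TR·sin R/ST ≈ 0.60201.
Since ST ≥ TR, only the acute value applies: ∠S ≈ 37.01°.
Then ∠T = 180° − ∠R − ∠S ≈ 13.99°.
Law of sines gives RS = ST·sin T/sin R ≈ 8.8319.
Area = ½·ST·TR·sin T ≈ 75.501.
Semiperimeter s = (28.4+22+8.8319)/2 = 29.616.
Inradius = area/s = 75.501/29.616 ≈ 2.5493.

r ≈ 2.5493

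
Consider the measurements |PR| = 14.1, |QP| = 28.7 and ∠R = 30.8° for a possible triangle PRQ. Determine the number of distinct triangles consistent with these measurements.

|PR|·sin R = 14.1·sin(30.8°) ≈ 7.22.
Since |QP| ≥ |PR|, exactly one triangle exists.

1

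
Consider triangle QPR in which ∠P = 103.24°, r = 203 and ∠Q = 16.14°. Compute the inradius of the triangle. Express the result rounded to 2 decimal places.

25.88

The third angle is ∠R = 180° − ∠Q − ∠P = 60.62°.
Law of sines: q = r·sin Q/sin R ≈ 64.76.
Law of sines: p = r·sin P/sin R ≈ 226.77.
Area = ½·r·q·sin P ≈ 6398.4.
Semiperimeter s = (64.76+226.77+203)/2 = 247.27.
Inradius = area/s = 6398.4/247.27 ≈ 25.877.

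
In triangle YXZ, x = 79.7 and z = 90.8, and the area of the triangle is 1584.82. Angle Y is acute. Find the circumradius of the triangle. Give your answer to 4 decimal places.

From area = ½·x·z·sin Y, we get sin Y = 2·area/(x·z) ≈ 0.43799.
Taking the acute solution, ∠Y ≈ 25.98°.
Law of cosines then gives y ≈ 39.816.
Circumradius = y/(2 sin Y) ≈ 45.453.

45.4533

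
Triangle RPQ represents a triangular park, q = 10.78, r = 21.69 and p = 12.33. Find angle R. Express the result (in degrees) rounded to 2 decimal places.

By the law of cosines, cos R = (p² + q² − r²) / (2·p·q) ≈ -0.76069, so ∠R ≈ 139.53°.

∠R ≈ 139.53°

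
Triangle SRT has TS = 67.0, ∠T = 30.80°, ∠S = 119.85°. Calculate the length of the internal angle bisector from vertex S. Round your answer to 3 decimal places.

t_S ≈ 34.310

The third angle is ∠R = 180° − ∠T − ∠S = 29.35°.
Law of sines: RT = TS·sin S/sin R ≈ 118.56.
Law of sines: SR = TS·sin T/sin R ≈ 69.994.
The bisector from S has length 2·TS·SR·cos(∠S/2)/(TS+SR) ≈ 34.31.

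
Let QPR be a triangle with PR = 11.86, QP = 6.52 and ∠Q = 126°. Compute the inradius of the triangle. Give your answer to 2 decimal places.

1.42

Law of sines: sin R = QP·sin Q/PR ≈ 0.44475.
Since PR ≥ QP, only the acute value applies: ∠R ≈ 26.41°.
Then ∠P = 180° − ∠Q − ∠R ≈ 27.59°.
Law of sines gives RQ = PR·sin P/sin Q ≈ 6.7901.
Area = ½·PR·QP·sin P ≈ 17.908.
Semiperimeter s = (11.86+6.7901+6.52)/2 = 12.585.
Inradius = area/s = 17.908/12.585 ≈ 1.423.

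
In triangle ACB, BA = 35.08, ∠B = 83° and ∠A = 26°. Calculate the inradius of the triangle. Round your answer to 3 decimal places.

r ≈ 6.423

The third angle is ∠C = 180° − ∠B − ∠A = 71.00°.
Law of sines: CB = BA·sin A/sin C ≈ 16.264.
Law of sines: AC = BA·sin B/sin C ≈ 36.825.
Area = ½·BA·CB·sin B ≈ 283.15.
Semiperimeter s = (16.264+35.08+36.825)/2 = 44.084.
Inradius = area/s = 283.15/44.084 ≈ 6.4228.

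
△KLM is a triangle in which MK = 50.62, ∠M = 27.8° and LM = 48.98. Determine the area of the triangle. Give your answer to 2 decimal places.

578.17

Area = ½·LM·MK·sin M ≈ 578.17.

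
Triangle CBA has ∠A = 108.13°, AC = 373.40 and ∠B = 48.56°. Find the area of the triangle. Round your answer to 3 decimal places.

area ≈ 34971.791

The third angle is ∠C = 180° − ∠B − ∠A = 23.31°.
Law of sines: BA = AC·sin C/sin B ≈ 197.1.
Law of sines: CB = AC·sin A/sin B ≈ 473.37.
Area = ½·AC·BA·sin A ≈ 34972.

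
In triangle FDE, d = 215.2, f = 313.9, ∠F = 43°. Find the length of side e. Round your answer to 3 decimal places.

434.863

Law of sines: sin D = d·sin F/f ≈ 0.46756.
Since f ≥ d, only the acute value applies: ∠D ≈ 27.88°.
Then ∠E = 180° − ∠F − ∠D ≈ 109.12°.
Law of sines gives e = f·sin E/sin F ≈ 434.86.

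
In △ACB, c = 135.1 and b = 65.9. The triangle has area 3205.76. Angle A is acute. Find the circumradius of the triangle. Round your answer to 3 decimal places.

R ≈ 70.260

From area = ½·c·b·sin A, we get sin A = 2·area/(c·b) ≈ 0.72015.
Taking the acute solution, ∠A ≈ 46.07°.
Law of cosines then gives a ≈ 101.2.
Circumradius = a/(2 sin A) ≈ 70.26.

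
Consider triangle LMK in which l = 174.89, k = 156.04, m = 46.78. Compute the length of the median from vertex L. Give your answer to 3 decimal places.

Median from L: ½√(2·m² + 2·k² − l²) ≈ 74.979.

74.979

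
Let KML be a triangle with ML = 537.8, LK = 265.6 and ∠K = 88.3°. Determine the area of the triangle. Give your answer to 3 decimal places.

Law of sines: sin M = LK·sin K/ML ≈ 0.49365.
Since ML ≥ LK, only the acute value applies: ∠M ≈ 29.58°.
Then ∠L = 180° − ∠K − ∠M ≈ 62.12°.
Law of sines gives KM = ML·sin L/sin K ≈ 475.58.
Area = ½·ML·LK·sin L ≈ 63130.

63129.747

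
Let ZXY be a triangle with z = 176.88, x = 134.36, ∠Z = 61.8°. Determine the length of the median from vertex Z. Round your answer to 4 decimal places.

Law of sines: sin X = x·sin Z/z ≈ 0.66945.
Since z ≥ x, only the acute value applies: ∠X ≈ 42.02°.
Then ∠Y = 180° − ∠Z − ∠X ≈ 76.18°.
Law of sines gives y = z·sin Y/sin Z ≈ 194.89.
Median from Z: ½√(2·x² + 2·y² − z²) ≈ 142.11.

m_Z ≈ 142.1109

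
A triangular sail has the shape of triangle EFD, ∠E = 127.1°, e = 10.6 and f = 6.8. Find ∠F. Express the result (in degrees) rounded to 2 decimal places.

∠F ≈ 30.77°

Law of sines: sin F = f·sin E/e ≈ 0.51166.
Since e ≥ f, only the acute value applies: ∠F ≈ 30.77°.
Then ∠D = 180° − ∠E − ∠F ≈ 22.13°.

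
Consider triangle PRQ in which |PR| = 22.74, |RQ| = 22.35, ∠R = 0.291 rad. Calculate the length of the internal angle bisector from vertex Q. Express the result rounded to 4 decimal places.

t_Q ≈ 7.4658

By the law of cosines, |QP|² = |PR|² + |RQ|² − 2·|PR|·|RQ|·cos R = 42.887, so |QP| ≈ 6.5488.
Law of cosines again: cos Q = (|RQ|² + |QP|² − |PR|²)/(2·|RQ|·|QP|) ≈ 0.08643, so ∠Q ≈ 1.484 rad.
The bisector from Q has length 2·|RQ|·|QP|·cos(∠Q/2)/(|RQ|+|QP|) ≈ 7.4658.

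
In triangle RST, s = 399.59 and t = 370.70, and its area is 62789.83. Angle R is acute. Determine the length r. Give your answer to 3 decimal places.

374.127

From area = ½·s·t·sin R, we get sin R = 2·area/(s·t) ≈ 0.84778.
Taking the acute solution, ∠R ≈ 57.97°.
Law of cosines then gives r ≈ 374.13.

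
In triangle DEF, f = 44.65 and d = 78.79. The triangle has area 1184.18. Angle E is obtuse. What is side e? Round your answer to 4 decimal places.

115.7764

From area = ½·f·d·sin E, we get sin E = 2·area/(f·d) ≈ 0.67322.
Taking the obtuse solution, ∠E ≈ 137.68°.
Law of cosines then gives e ≈ 115.78.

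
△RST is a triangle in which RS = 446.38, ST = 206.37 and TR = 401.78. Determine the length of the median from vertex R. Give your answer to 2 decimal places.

Median from R: ½√(2·TR² + 2·RS² − ST²) ≈ 411.94.

411.94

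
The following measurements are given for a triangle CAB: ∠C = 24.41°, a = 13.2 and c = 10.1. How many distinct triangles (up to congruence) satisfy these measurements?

2

a·sin C = 13.2·sin(24.41°) ≈ 5.455.
Since a sin C < c < a (5.455 < 10.1 < 13.2), two triangles exist.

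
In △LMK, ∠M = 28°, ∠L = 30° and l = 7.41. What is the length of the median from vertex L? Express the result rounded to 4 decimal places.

The third angle is ∠K = 180° − ∠L − ∠M = 122.00°.
Law of sines: m = l·sin M/sin L ≈ 6.9576.
Law of sines: k = l·sin K/sin L ≈ 12.568.
Median from L: ½√(2·m² + 2·k² − l²) ≈ 9.4581.

9.4581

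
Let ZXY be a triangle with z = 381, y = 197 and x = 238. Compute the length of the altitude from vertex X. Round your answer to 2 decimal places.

Semiperimeter s = (381 + 238 + 197)/2 = 408.
Heron's formula: area = √(408·27·170·211) ≈ 19878.
The altitude from X has length 2·area/x ≈ 167.04.

h_X ≈ 167.04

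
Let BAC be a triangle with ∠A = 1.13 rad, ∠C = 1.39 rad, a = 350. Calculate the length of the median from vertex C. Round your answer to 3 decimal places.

224.528

The third angle is ∠B = π − ∠A − ∠C = 0.622 rad.
Law of sines: b = a·sin B/sin A ≈ 225.36.
Law of sines: c = a·sin C/sin A ≈ 380.68.
Median from C: ½√(2·b² + 2·a² − c²) ≈ 224.53.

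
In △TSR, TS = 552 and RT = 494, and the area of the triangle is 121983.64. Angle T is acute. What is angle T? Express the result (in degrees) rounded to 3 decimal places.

∠T ≈ 63.467°

From area = ½·RT·TS·sin T, we get sin T = 2·area/(RT·TS) ≈ 0.89468.
Taking the acute solution, ∠T ≈ 63.47°.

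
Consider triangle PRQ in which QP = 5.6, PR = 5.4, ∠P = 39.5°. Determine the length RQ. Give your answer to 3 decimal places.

3.722

By the law of cosines, RQ² = QP² + PR² − 2·QP·PR·cos P = 13.852, so RQ ≈ 3.7218.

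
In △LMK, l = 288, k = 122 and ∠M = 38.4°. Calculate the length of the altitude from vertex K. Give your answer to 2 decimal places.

178.89

By the law of cosines, m² = k² + l² − 2·k·l·cos M = 42756, so m ≈ 206.78.
Area = ½·k·l·sin M ≈ 10912.
The altitude from K has length 2·area/k ≈ 178.89.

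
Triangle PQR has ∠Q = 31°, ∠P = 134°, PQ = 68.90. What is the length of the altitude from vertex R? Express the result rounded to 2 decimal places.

The third angle is ∠R = 180° − ∠P − ∠Q = 15.00°.
Law of sines: QR = PQ·sin P/sin R ≈ 191.49.
Law of sines: RP = PQ·sin Q/sin R ≈ 137.11.
Area = ½·PQ·QR·sin Q ≈ 3397.7.
The altitude from R has length 2·area/PQ ≈ 98.627.

h_R ≈ 98.63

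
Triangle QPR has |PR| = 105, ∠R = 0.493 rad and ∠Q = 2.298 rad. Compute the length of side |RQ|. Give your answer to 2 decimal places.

The third angle is ∠P = π − ∠R − ∠Q = 0.351 rad.
Law of sines: |RQ| = |PR|·sin P/sin Q ≈ 48.274.

48.27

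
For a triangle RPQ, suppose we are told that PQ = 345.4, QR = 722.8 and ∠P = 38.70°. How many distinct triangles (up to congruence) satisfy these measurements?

PQ·sin P = 345.4·sin(38.70°) ≈ 216.
Since QR ≥ PQ, exactly one triangle exists.

1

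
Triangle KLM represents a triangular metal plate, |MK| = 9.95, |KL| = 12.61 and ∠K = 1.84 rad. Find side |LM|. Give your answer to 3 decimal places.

By the law of cosines, |LM|² = |MK|² + |KL|² − 2·|MK|·|KL|·cos K = 324.76, so |LM| ≈ 18.021.

18.021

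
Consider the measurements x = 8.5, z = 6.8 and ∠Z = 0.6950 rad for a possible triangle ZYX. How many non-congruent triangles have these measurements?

2

x·sin Z = 8.5·sin(0.6950 rad) ≈ 5.443.
Since x sin Z < z < x (5.443 < 6.8 < 8.5), two triangles exist.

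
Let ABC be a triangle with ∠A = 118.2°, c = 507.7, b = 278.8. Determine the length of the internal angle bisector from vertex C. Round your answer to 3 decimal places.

371.475

By the law of cosines, a² = b² + c² − 2·b·c·cos A = 4.6926e+05, so a ≈ 685.03.
Law of cosines again: cos C = (a² + b² − c²)/(2·a·b) ≈ 0.75721, so ∠C ≈ 40.78°.
The bisector from C has length 2·a·b·cos(∠C/2)/(a+b) ≈ 371.47.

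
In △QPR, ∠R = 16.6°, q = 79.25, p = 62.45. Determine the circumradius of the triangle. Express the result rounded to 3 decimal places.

46.132

By the law of cosines, r² = q² + p² − 2·q·p·cos R = 694.78, so r ≈ 26.359.
Area = ½·q·p·sin R ≈ 706.96.
Circumradius = r/(2 sin R) ≈ 46.132.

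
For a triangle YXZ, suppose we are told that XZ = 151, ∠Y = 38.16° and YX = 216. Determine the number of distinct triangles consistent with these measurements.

YX·sin Y = 216·sin(38.16°) ≈ 133.5.
Since YX sin Y < XZ < YX (133.5 < 151 < 216), two triangles exist.

2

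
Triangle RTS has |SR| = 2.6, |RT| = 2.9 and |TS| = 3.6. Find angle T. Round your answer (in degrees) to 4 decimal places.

45.5960

By the law of cosines, cos T = (|RT|² + |TS|² − |SR|²) / (2·|RT|·|TS|) ≈ 0.69971, so ∠T ≈ 45.60°.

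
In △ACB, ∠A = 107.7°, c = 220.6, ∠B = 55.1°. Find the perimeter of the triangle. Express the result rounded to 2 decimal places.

The third angle is ∠C = 180° − ∠B − ∠A = 17.20°.
Law of sines: a = c·sin A/sin C ≈ 710.69.
Law of sines: b = c·sin B/sin C ≈ 611.84.
Semiperimeter s = (710.69+220.6+611.84)/2 = 771.56.
Perimeter = 710.69 + 220.6 + 611.84 = 1543.1.

perimeter ≈ 1543.13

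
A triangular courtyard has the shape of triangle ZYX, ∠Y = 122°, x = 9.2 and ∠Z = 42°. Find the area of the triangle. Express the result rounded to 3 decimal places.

The third angle is ∠X = 180° − ∠Z − ∠Y = 16.00°.
Law of sines: z = x·sin Z/sin X ≈ 22.334.
Law of sines: y = x·sin Y/sin X ≈ 28.305.
Area = ½·x·z·sin Y ≈ 87.124.

87.124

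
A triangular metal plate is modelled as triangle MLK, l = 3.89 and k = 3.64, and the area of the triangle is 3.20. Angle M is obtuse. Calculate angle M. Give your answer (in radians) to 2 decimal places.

2.67

From area = ½·l·k·sin M, we get sin M = 2·area/(l·k) ≈ 0.45199.
Taking the obtuse solution, ∠M ≈ 2.673 rad.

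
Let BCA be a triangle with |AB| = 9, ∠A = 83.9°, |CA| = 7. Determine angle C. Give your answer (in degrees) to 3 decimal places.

55.967

By the law of cosines, |BC|² = |CA|² + |AB|² − 2·|CA|·|AB|·cos A = 116.61, so |BC| ≈ 10.799.
Law of cosines again: cos C = (|BC|² + |CA|² − |AB|²)/(2·|BC|·|CA|) ≈ 0.55966, so ∠C ≈ 55.97°.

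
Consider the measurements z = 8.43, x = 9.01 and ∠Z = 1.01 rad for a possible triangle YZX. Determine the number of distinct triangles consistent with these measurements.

x·sin Z = 9.01·sin(1.01 rad) ≈ 7.63.
Since x sin Z < z < x (7.63 < 8.43 < 9.01), two triangles exist.

2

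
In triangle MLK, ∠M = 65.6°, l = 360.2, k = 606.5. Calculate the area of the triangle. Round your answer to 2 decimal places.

99474.57

Area = ½·l·k·sin M ≈ 99475.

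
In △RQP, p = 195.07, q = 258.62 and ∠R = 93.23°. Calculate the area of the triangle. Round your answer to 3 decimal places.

Area = ½·q·p·sin R ≈ 25184.

25184.430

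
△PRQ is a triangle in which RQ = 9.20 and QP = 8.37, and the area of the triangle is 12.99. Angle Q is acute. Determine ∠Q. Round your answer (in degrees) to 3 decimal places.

19.718

From area = ½·RQ·QP·sin Q, we get sin Q = 2·area/(RQ·QP) ≈ 0.33739.
Taking the acute solution, ∠Q ≈ 19.72°.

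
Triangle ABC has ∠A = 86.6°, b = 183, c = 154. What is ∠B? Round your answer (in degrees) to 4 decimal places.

∠B ≈ 51.9176°

By the law of cosines, a² = b² + c² − 2·b·c·cos A = 53862, so a ≈ 232.08.
Law of cosines again: cos B = (c² + a² − b²)/(2·c·a) ≈ 0.61679, so ∠B ≈ 51.92°.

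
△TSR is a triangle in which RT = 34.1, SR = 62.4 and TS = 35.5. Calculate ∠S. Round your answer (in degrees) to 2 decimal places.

25.73

By the law of cosines, cos S = (TS² + SR² − RT²) / (2·TS·SR) ≈ 0.90087, so ∠S ≈ 25.73°.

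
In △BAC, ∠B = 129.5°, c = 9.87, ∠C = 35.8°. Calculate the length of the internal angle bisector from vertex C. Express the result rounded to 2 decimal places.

6.13

The third angle is ∠A = 180° − ∠C − ∠B = 14.70°.
Law of sines: b = c·sin B/sin C ≈ 13.02.
Law of sines: a = c·sin A/sin C ≈ 4.2817.
The bisector from C has length 2·b·a·cos(∠C/2)/(b+a) ≈ 6.1322.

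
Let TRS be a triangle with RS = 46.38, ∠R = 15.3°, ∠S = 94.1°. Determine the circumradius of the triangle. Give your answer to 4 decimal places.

The third angle is ∠T = 180° − ∠R − ∠S = 70.60°.
Law of sines: ST = RS·sin R/sin T ≈ 12.975.
Law of sines: TR = RS·sin S/sin T ≈ 49.046.
Circumradius = RS/(2 sin T) ≈ 24.586.

24.5859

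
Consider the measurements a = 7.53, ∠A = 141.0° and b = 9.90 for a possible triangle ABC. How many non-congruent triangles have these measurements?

0

b·sin A = 9.90·sin(141.0°) ≈ 6.23.
Since ∠A is not acute, a triangle exists only if a > b; here a ≤ b, so there is no triangle.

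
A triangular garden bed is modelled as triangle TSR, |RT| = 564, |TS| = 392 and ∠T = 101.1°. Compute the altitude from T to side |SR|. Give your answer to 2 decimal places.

h_T ≈ 290.72

By the law of cosines, |SR|² = |RT|² + |TS|² − 2·|RT|·|TS|·cos T = 5.5689e+05, so |SR| ≈ 746.25.
Area = ½·|RT|·|TS|·sin T ≈ 1.0848e+05.
The altitude from T has length 2·area/|SR| ≈ 290.72.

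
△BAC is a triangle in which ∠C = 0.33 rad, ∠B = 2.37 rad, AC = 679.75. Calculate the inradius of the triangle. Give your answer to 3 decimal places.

The third angle is ∠A = π − ∠C − ∠B = 0.442 rad.
Law of sines: CB = AC·sin A/sin B ≈ 416.64.
Law of sines: BA = AC·sin C/sin B ≈ 315.9.
Area = ½·AC·CB·sin C ≈ 45886.
Semiperimeter s = (679.75+416.64+315.9)/2 = 706.14.
Inradius = area/s = 45886/706.14 ≈ 64.981.

r ≈ 64.981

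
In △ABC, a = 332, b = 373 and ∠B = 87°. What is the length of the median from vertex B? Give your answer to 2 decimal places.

195.07

Law of sines: sin A = a·sin B/b ≈ 0.88886.
Since b ≥ a, only the acute value applies: ∠A ≈ 62.73°.
Then ∠C = 180° − ∠B − ∠A ≈ 30.27°.
Law of sines gives c = b·sin C/sin B ≈ 188.28.
Median from B: ½√(2·c² + 2·a² − b²) ≈ 195.07.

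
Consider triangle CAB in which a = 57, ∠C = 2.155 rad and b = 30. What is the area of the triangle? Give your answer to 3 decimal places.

area ≈ 713.200

Area = ½·a·b·sin C ≈ 713.2.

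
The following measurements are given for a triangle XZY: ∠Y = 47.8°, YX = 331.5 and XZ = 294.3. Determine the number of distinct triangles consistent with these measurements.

2

YX·sin Y = 331.5·sin(47.8°) ≈ 245.6.
Since YX sin Y < XZ < YX (245.6 < 294.3 < 331.5), two triangles exist.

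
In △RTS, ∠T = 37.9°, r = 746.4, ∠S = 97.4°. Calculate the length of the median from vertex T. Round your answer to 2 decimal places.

The third angle is ∠R = 180° − ∠T − ∠S = 44.70°.
Law of sines: t = r·sin T/sin R ≈ 651.84.
Law of sines: s = r·sin S/sin R ≈ 1052.3.
Median from T: ½√(2·s² + 2·r² − t²) ≈ 852.06.

852.06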